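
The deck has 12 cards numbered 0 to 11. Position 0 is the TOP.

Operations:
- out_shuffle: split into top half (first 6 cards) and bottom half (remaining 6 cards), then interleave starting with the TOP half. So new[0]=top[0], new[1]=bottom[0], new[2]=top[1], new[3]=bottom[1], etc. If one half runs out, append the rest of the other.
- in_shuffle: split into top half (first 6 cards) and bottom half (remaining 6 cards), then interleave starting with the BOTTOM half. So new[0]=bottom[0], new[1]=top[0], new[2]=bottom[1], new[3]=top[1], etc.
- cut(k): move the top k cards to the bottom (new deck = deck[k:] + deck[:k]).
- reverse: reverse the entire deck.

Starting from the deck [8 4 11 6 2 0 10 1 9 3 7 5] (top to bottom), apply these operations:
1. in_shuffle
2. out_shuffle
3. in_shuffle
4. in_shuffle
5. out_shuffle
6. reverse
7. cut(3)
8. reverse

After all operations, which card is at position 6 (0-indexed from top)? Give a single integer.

Answer: 3

Derivation:
After op 1 (in_shuffle): [10 8 1 4 9 11 3 6 7 2 5 0]
After op 2 (out_shuffle): [10 3 8 6 1 7 4 2 9 5 11 0]
After op 3 (in_shuffle): [4 10 2 3 9 8 5 6 11 1 0 7]
After op 4 (in_shuffle): [5 4 6 10 11 2 1 3 0 9 7 8]
After op 5 (out_shuffle): [5 1 4 3 6 0 10 9 11 7 2 8]
After op 6 (reverse): [8 2 7 11 9 10 0 6 3 4 1 5]
After op 7 (cut(3)): [11 9 10 0 6 3 4 1 5 8 2 7]
After op 8 (reverse): [7 2 8 5 1 4 3 6 0 10 9 11]
Position 6: card 3.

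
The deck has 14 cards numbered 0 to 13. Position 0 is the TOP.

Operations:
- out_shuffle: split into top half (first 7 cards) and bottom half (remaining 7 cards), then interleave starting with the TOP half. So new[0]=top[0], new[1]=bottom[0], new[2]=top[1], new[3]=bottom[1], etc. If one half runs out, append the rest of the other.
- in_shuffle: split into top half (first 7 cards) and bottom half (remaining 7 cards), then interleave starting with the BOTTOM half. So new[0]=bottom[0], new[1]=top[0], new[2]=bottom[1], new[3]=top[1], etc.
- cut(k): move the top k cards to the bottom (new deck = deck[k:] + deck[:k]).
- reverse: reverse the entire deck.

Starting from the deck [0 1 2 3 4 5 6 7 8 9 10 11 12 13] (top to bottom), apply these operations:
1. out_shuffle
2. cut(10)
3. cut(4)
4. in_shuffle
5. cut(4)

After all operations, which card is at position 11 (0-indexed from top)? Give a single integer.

After op 1 (out_shuffle): [0 7 1 8 2 9 3 10 4 11 5 12 6 13]
After op 2 (cut(10)): [5 12 6 13 0 7 1 8 2 9 3 10 4 11]
After op 3 (cut(4)): [0 7 1 8 2 9 3 10 4 11 5 12 6 13]
After op 4 (in_shuffle): [10 0 4 7 11 1 5 8 12 2 6 9 13 3]
After op 5 (cut(4)): [11 1 5 8 12 2 6 9 13 3 10 0 4 7]
Position 11: card 0.

Answer: 0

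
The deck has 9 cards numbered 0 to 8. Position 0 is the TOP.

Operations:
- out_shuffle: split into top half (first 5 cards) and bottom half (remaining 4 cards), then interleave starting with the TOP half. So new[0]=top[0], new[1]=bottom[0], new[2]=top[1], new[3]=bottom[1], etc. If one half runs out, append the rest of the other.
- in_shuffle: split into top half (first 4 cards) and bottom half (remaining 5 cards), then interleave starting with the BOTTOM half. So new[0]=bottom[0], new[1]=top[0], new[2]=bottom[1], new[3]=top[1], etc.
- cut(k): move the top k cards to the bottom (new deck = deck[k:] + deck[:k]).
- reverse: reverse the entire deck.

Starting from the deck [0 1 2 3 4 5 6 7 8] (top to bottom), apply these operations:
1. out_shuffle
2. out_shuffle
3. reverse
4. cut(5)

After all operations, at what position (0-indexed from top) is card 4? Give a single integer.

Answer: 5

Derivation:
After op 1 (out_shuffle): [0 5 1 6 2 7 3 8 4]
After op 2 (out_shuffle): [0 7 5 3 1 8 6 4 2]
After op 3 (reverse): [2 4 6 8 1 3 5 7 0]
After op 4 (cut(5)): [3 5 7 0 2 4 6 8 1]
Card 4 is at position 5.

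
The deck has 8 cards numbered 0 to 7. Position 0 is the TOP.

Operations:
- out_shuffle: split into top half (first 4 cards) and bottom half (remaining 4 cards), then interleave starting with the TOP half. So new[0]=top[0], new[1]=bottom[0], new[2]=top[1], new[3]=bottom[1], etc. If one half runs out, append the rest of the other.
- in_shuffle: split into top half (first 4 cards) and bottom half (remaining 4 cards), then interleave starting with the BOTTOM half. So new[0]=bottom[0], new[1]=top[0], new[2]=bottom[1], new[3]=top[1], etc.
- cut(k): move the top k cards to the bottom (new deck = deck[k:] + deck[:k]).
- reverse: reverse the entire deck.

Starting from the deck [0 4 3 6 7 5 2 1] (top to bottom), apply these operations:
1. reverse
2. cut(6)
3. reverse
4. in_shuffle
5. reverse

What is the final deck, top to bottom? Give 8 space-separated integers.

After op 1 (reverse): [1 2 5 7 6 3 4 0]
After op 2 (cut(6)): [4 0 1 2 5 7 6 3]
After op 3 (reverse): [3 6 7 5 2 1 0 4]
After op 4 (in_shuffle): [2 3 1 6 0 7 4 5]
After op 5 (reverse): [5 4 7 0 6 1 3 2]

Answer: 5 4 7 0 6 1 3 2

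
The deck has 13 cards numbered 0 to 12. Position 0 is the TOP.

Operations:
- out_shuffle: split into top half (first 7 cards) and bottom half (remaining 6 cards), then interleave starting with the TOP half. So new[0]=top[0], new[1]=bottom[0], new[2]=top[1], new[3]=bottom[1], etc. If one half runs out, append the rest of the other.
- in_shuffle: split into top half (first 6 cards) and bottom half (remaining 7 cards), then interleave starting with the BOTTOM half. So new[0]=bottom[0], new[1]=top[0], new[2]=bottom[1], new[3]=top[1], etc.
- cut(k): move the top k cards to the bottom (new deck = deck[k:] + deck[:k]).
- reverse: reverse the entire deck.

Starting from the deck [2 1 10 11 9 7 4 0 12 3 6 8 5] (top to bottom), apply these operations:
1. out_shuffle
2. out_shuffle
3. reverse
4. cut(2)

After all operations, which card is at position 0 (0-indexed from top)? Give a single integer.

After op 1 (out_shuffle): [2 0 1 12 10 3 11 6 9 8 7 5 4]
After op 2 (out_shuffle): [2 6 0 9 1 8 12 7 10 5 3 4 11]
After op 3 (reverse): [11 4 3 5 10 7 12 8 1 9 0 6 2]
After op 4 (cut(2)): [3 5 10 7 12 8 1 9 0 6 2 11 4]
Position 0: card 3.

Answer: 3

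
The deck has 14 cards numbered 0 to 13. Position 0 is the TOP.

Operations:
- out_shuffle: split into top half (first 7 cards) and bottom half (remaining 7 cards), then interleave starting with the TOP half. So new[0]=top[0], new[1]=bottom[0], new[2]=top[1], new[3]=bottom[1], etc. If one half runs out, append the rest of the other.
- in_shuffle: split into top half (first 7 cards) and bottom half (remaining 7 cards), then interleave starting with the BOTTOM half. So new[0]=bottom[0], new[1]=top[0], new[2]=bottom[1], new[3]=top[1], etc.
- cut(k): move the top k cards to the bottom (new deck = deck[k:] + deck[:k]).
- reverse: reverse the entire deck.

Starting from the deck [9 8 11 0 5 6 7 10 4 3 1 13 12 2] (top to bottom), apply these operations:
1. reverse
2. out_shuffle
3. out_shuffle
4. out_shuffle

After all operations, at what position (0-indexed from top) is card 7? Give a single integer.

After op 1 (reverse): [2 12 13 1 3 4 10 7 6 5 0 11 8 9]
After op 2 (out_shuffle): [2 7 12 6 13 5 1 0 3 11 4 8 10 9]
After op 3 (out_shuffle): [2 0 7 3 12 11 6 4 13 8 5 10 1 9]
After op 4 (out_shuffle): [2 4 0 13 7 8 3 5 12 10 11 1 6 9]
Card 7 is at position 4.

Answer: 4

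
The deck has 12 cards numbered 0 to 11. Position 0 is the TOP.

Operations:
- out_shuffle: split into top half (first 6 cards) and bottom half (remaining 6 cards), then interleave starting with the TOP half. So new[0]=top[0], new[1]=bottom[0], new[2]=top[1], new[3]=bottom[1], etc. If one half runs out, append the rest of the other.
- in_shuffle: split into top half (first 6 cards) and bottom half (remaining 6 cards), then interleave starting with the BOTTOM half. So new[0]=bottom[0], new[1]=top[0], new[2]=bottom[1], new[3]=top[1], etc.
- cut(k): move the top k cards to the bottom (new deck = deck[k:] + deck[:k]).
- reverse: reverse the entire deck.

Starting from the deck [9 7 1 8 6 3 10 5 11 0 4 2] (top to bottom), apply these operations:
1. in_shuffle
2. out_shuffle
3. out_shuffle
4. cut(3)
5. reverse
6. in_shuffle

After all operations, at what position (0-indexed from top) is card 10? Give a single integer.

After op 1 (in_shuffle): [10 9 5 7 11 1 0 8 4 6 2 3]
After op 2 (out_shuffle): [10 0 9 8 5 4 7 6 11 2 1 3]
After op 3 (out_shuffle): [10 7 0 6 9 11 8 2 5 1 4 3]
After op 4 (cut(3)): [6 9 11 8 2 5 1 4 3 10 7 0]
After op 5 (reverse): [0 7 10 3 4 1 5 2 8 11 9 6]
After op 6 (in_shuffle): [5 0 2 7 8 10 11 3 9 4 6 1]
Card 10 is at position 5.

Answer: 5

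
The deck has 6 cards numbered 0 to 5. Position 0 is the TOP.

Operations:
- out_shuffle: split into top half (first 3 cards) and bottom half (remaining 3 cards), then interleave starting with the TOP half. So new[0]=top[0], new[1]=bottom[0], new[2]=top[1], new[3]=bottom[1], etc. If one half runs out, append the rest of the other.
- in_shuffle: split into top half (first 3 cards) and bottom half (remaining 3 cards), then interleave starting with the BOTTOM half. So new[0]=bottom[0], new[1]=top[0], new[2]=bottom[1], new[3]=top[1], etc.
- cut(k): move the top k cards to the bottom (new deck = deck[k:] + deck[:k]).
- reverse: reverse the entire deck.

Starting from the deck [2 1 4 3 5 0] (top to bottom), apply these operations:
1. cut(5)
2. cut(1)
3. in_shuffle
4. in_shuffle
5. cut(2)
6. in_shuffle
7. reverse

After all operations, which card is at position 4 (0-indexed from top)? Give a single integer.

After op 1 (cut(5)): [0 2 1 4 3 5]
After op 2 (cut(1)): [2 1 4 3 5 0]
After op 3 (in_shuffle): [3 2 5 1 0 4]
After op 4 (in_shuffle): [1 3 0 2 4 5]
After op 5 (cut(2)): [0 2 4 5 1 3]
After op 6 (in_shuffle): [5 0 1 2 3 4]
After op 7 (reverse): [4 3 2 1 0 5]
Position 4: card 0.

Answer: 0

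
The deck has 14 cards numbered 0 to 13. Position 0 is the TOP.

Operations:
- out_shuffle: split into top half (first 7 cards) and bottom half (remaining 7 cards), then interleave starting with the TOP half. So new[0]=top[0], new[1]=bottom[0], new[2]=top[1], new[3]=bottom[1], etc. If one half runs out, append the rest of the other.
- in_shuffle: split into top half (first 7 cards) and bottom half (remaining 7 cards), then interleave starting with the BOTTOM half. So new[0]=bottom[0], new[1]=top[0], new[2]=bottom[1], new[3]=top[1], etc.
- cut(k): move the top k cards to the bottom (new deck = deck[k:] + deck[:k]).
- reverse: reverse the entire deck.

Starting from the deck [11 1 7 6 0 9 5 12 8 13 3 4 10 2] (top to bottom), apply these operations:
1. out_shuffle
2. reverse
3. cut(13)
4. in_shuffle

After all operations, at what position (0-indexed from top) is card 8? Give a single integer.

Answer: 8

Derivation:
After op 1 (out_shuffle): [11 12 1 8 7 13 6 3 0 4 9 10 5 2]
After op 2 (reverse): [2 5 10 9 4 0 3 6 13 7 8 1 12 11]
After op 3 (cut(13)): [11 2 5 10 9 4 0 3 6 13 7 8 1 12]
After op 4 (in_shuffle): [3 11 6 2 13 5 7 10 8 9 1 4 12 0]
Card 8 is at position 8.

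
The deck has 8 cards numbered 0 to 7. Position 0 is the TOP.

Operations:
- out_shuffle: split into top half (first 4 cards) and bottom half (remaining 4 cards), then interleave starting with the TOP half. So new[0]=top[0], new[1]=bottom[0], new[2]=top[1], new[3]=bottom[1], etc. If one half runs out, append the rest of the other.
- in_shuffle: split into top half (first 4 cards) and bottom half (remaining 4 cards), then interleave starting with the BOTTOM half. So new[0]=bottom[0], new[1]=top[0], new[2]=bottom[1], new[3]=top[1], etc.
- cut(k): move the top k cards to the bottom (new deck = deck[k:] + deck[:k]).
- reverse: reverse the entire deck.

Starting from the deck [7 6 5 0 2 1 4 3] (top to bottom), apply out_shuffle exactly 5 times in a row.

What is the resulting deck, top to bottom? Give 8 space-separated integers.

Answer: 7 5 2 4 6 0 1 3

Derivation:
After op 1 (out_shuffle): [7 2 6 1 5 4 0 3]
After op 2 (out_shuffle): [7 5 2 4 6 0 1 3]
After op 3 (out_shuffle): [7 6 5 0 2 1 4 3]
After op 4 (out_shuffle): [7 2 6 1 5 4 0 3]
After op 5 (out_shuffle): [7 5 2 4 6 0 1 3]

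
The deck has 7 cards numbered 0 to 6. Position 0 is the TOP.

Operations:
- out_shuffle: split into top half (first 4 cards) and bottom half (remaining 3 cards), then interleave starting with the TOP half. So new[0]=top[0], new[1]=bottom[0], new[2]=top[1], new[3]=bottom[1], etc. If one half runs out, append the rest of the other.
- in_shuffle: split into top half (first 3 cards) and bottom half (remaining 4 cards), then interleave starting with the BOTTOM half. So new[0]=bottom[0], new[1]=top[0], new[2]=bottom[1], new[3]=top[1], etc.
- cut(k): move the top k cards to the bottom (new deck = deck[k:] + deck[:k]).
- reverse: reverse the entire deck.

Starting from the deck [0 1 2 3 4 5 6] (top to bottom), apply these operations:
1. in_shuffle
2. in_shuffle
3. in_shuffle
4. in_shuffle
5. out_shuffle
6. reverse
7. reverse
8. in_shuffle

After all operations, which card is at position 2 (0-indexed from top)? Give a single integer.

After op 1 (in_shuffle): [3 0 4 1 5 2 6]
After op 2 (in_shuffle): [1 3 5 0 2 4 6]
After op 3 (in_shuffle): [0 1 2 3 4 5 6]
After op 4 (in_shuffle): [3 0 4 1 5 2 6]
After op 5 (out_shuffle): [3 5 0 2 4 6 1]
After op 6 (reverse): [1 6 4 2 0 5 3]
After op 7 (reverse): [3 5 0 2 4 6 1]
After op 8 (in_shuffle): [2 3 4 5 6 0 1]
Position 2: card 4.

Answer: 4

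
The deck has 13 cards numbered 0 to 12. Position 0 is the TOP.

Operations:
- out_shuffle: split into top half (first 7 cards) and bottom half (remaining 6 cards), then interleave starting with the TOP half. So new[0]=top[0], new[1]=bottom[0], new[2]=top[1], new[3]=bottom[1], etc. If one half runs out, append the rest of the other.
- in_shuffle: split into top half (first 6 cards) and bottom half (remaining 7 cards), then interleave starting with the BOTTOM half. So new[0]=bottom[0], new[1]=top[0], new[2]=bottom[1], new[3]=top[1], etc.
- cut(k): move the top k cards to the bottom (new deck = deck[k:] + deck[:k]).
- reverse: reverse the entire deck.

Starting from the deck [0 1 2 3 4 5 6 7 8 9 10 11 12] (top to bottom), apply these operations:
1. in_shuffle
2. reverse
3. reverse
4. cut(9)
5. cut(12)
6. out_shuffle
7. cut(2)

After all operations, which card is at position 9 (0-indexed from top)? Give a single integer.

Answer: 3

Derivation:
After op 1 (in_shuffle): [6 0 7 1 8 2 9 3 10 4 11 5 12]
After op 2 (reverse): [12 5 11 4 10 3 9 2 8 1 7 0 6]
After op 3 (reverse): [6 0 7 1 8 2 9 3 10 4 11 5 12]
After op 4 (cut(9)): [4 11 5 12 6 0 7 1 8 2 9 3 10]
After op 5 (cut(12)): [10 4 11 5 12 6 0 7 1 8 2 9 3]
After op 6 (out_shuffle): [10 7 4 1 11 8 5 2 12 9 6 3 0]
After op 7 (cut(2)): [4 1 11 8 5 2 12 9 6 3 0 10 7]
Position 9: card 3.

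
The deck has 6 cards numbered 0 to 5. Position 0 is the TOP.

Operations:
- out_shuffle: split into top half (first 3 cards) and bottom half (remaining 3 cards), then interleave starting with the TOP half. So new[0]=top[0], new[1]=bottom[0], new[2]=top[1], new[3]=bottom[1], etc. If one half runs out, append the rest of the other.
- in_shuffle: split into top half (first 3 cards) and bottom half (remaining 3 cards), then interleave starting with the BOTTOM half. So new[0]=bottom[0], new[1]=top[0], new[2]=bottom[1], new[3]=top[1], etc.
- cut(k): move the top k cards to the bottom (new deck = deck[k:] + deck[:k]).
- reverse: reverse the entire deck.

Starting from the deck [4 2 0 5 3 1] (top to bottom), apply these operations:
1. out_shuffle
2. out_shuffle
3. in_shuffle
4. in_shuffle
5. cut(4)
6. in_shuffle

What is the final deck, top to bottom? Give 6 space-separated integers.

Answer: 0 5 1 2 4 3

Derivation:
After op 1 (out_shuffle): [4 5 2 3 0 1]
After op 2 (out_shuffle): [4 3 5 0 2 1]
After op 3 (in_shuffle): [0 4 2 3 1 5]
After op 4 (in_shuffle): [3 0 1 4 5 2]
After op 5 (cut(4)): [5 2 3 0 1 4]
After op 6 (in_shuffle): [0 5 1 2 4 3]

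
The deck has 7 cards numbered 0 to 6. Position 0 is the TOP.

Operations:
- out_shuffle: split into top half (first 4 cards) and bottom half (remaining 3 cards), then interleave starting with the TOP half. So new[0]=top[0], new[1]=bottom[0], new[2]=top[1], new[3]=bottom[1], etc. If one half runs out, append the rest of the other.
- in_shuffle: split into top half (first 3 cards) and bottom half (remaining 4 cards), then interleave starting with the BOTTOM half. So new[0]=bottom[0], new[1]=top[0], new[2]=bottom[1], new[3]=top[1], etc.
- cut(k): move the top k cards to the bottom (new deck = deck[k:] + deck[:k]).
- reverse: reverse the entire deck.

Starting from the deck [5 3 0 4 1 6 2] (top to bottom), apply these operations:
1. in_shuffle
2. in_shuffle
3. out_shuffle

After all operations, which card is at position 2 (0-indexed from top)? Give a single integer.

Answer: 4

Derivation:
After op 1 (in_shuffle): [4 5 1 3 6 0 2]
After op 2 (in_shuffle): [3 4 6 5 0 1 2]
After op 3 (out_shuffle): [3 0 4 1 6 2 5]
Position 2: card 4.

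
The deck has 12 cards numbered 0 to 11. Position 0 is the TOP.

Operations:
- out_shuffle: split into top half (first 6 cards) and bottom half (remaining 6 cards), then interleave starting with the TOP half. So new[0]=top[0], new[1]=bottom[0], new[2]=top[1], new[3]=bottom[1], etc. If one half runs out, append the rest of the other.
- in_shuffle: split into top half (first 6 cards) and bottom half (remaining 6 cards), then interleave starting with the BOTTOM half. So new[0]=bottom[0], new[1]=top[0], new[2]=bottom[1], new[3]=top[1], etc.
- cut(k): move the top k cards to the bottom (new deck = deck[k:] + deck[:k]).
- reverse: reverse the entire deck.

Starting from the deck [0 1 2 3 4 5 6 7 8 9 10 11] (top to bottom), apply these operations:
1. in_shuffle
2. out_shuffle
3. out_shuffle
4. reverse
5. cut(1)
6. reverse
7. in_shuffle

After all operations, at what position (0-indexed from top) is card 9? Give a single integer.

Answer: 7

Derivation:
After op 1 (in_shuffle): [6 0 7 1 8 2 9 3 10 4 11 5]
After op 2 (out_shuffle): [6 9 0 3 7 10 1 4 8 11 2 5]
After op 3 (out_shuffle): [6 1 9 4 0 8 3 11 7 2 10 5]
After op 4 (reverse): [5 10 2 7 11 3 8 0 4 9 1 6]
After op 5 (cut(1)): [10 2 7 11 3 8 0 4 9 1 6 5]
After op 6 (reverse): [5 6 1 9 4 0 8 3 11 7 2 10]
After op 7 (in_shuffle): [8 5 3 6 11 1 7 9 2 4 10 0]
Card 9 is at position 7.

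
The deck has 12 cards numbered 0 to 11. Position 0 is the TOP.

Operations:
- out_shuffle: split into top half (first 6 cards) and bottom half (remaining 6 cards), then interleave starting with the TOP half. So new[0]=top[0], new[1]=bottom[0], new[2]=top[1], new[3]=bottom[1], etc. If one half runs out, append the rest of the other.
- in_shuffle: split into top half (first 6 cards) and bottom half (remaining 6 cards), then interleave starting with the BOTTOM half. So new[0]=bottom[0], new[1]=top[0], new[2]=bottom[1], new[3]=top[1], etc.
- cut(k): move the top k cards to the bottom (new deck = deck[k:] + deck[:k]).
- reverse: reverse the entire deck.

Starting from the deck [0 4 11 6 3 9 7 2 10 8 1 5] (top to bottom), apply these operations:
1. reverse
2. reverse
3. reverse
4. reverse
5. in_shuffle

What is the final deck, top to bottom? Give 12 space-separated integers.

After op 1 (reverse): [5 1 8 10 2 7 9 3 6 11 4 0]
After op 2 (reverse): [0 4 11 6 3 9 7 2 10 8 1 5]
After op 3 (reverse): [5 1 8 10 2 7 9 3 6 11 4 0]
After op 4 (reverse): [0 4 11 6 3 9 7 2 10 8 1 5]
After op 5 (in_shuffle): [7 0 2 4 10 11 8 6 1 3 5 9]

Answer: 7 0 2 4 10 11 8 6 1 3 5 9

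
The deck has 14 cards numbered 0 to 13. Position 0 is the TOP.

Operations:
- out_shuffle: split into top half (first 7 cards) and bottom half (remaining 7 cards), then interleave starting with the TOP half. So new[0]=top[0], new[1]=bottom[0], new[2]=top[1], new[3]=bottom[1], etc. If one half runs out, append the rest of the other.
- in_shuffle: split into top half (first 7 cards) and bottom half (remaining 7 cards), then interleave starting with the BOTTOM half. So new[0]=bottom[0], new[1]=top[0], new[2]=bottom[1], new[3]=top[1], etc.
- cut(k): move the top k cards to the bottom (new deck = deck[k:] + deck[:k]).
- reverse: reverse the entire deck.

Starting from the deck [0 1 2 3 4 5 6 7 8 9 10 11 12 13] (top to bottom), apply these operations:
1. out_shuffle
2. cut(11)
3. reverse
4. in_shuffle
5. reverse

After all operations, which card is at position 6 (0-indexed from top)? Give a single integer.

After op 1 (out_shuffle): [0 7 1 8 2 9 3 10 4 11 5 12 6 13]
After op 2 (cut(11)): [12 6 13 0 7 1 8 2 9 3 10 4 11 5]
After op 3 (reverse): [5 11 4 10 3 9 2 8 1 7 0 13 6 12]
After op 4 (in_shuffle): [8 5 1 11 7 4 0 10 13 3 6 9 12 2]
After op 5 (reverse): [2 12 9 6 3 13 10 0 4 7 11 1 5 8]
Position 6: card 10.

Answer: 10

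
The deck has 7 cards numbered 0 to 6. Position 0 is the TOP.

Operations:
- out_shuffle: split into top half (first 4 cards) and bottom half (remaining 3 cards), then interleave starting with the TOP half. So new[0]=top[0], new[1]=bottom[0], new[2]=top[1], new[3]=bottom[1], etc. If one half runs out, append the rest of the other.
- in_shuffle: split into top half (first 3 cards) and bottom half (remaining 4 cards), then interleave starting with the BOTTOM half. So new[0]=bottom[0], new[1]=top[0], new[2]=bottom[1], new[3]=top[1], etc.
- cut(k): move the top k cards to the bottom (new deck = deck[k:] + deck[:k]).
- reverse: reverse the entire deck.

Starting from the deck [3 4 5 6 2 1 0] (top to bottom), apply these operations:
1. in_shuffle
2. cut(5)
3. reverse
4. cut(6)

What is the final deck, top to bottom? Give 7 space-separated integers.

Answer: 5 1 4 2 3 6 0

Derivation:
After op 1 (in_shuffle): [6 3 2 4 1 5 0]
After op 2 (cut(5)): [5 0 6 3 2 4 1]
After op 3 (reverse): [1 4 2 3 6 0 5]
After op 4 (cut(6)): [5 1 4 2 3 6 0]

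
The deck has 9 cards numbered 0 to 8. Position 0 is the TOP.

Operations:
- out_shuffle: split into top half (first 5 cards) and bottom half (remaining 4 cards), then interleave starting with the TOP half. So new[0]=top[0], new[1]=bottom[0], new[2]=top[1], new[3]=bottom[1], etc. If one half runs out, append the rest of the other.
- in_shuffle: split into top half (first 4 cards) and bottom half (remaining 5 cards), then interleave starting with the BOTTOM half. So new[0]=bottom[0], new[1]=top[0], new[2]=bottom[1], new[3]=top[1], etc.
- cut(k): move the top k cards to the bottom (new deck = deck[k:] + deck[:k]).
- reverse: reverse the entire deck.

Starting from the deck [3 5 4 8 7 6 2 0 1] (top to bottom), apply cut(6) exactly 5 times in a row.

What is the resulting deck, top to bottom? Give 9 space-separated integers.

Answer: 8 7 6 2 0 1 3 5 4

Derivation:
After op 1 (cut(6)): [2 0 1 3 5 4 8 7 6]
After op 2 (cut(6)): [8 7 6 2 0 1 3 5 4]
After op 3 (cut(6)): [3 5 4 8 7 6 2 0 1]
After op 4 (cut(6)): [2 0 1 3 5 4 8 7 6]
After op 5 (cut(6)): [8 7 6 2 0 1 3 5 4]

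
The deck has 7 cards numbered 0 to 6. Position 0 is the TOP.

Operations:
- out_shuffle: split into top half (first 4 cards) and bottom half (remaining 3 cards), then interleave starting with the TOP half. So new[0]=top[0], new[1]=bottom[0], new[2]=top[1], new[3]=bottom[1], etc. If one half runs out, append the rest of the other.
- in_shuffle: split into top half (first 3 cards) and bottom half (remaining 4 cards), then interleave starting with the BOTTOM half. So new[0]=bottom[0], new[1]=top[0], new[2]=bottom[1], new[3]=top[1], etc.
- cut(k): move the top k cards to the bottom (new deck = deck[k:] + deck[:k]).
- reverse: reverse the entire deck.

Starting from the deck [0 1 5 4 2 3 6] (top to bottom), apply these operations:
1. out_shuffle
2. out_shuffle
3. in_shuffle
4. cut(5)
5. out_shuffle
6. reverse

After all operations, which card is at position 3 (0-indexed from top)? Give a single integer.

Answer: 5

Derivation:
After op 1 (out_shuffle): [0 2 1 3 5 6 4]
After op 2 (out_shuffle): [0 5 2 6 1 4 3]
After op 3 (in_shuffle): [6 0 1 5 4 2 3]
After op 4 (cut(5)): [2 3 6 0 1 5 4]
After op 5 (out_shuffle): [2 1 3 5 6 4 0]
After op 6 (reverse): [0 4 6 5 3 1 2]
Position 3: card 5.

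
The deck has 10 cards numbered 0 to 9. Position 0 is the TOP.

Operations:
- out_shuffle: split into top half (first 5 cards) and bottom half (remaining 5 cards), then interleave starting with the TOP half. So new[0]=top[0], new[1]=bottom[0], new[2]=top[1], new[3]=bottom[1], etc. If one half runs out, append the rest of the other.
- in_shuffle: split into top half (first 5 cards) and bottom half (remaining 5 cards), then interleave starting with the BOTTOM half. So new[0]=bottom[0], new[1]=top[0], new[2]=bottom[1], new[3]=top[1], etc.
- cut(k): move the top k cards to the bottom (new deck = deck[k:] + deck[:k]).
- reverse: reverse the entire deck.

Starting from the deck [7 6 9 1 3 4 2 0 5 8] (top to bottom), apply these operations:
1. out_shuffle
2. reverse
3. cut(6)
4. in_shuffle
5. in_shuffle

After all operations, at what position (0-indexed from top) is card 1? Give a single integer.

After op 1 (out_shuffle): [7 4 6 2 9 0 1 5 3 8]
After op 2 (reverse): [8 3 5 1 0 9 2 6 4 7]
After op 3 (cut(6)): [2 6 4 7 8 3 5 1 0 9]
After op 4 (in_shuffle): [3 2 5 6 1 4 0 7 9 8]
After op 5 (in_shuffle): [4 3 0 2 7 5 9 6 8 1]
Card 1 is at position 9.

Answer: 9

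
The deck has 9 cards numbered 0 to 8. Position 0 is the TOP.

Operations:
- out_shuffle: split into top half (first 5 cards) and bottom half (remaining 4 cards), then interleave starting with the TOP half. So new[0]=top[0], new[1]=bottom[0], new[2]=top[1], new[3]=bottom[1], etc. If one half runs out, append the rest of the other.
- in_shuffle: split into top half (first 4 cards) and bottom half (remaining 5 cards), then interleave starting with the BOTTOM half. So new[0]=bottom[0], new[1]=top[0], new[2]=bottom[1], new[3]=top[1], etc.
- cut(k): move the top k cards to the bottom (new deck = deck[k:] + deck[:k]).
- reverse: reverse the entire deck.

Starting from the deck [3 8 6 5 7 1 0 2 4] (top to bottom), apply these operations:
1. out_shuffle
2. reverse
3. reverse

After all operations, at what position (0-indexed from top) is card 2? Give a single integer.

After op 1 (out_shuffle): [3 1 8 0 6 2 5 4 7]
After op 2 (reverse): [7 4 5 2 6 0 8 1 3]
After op 3 (reverse): [3 1 8 0 6 2 5 4 7]
Card 2 is at position 5.

Answer: 5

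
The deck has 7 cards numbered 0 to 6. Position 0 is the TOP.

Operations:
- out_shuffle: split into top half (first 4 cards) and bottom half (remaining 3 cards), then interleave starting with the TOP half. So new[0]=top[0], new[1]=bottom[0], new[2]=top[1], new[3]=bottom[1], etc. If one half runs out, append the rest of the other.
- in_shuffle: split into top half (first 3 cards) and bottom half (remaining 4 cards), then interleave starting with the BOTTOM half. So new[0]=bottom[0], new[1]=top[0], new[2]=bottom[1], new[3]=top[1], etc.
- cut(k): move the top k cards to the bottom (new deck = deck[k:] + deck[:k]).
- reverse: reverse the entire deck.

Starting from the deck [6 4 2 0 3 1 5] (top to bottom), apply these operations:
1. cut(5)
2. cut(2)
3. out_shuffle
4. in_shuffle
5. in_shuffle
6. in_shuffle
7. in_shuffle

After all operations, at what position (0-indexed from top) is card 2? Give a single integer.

Answer: 2

Derivation:
After op 1 (cut(5)): [1 5 6 4 2 0 3]
After op 2 (cut(2)): [6 4 2 0 3 1 5]
After op 3 (out_shuffle): [6 3 4 1 2 5 0]
After op 4 (in_shuffle): [1 6 2 3 5 4 0]
After op 5 (in_shuffle): [3 1 5 6 4 2 0]
After op 6 (in_shuffle): [6 3 4 1 2 5 0]
After op 7 (in_shuffle): [1 6 2 3 5 4 0]
Card 2 is at position 2.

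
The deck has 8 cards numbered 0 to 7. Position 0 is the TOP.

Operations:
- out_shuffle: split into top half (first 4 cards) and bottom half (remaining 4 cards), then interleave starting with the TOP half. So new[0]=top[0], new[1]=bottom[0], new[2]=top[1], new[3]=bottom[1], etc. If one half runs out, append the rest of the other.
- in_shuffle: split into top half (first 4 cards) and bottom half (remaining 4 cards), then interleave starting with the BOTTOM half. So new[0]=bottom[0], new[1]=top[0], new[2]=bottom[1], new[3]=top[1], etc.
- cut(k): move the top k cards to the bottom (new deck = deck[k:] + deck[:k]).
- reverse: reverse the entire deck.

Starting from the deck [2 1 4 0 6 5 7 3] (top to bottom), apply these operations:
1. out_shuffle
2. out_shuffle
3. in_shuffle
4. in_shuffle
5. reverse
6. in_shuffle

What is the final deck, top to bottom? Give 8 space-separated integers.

Answer: 2 4 6 7 1 0 5 3

Derivation:
After op 1 (out_shuffle): [2 6 1 5 4 7 0 3]
After op 2 (out_shuffle): [2 4 6 7 1 0 5 3]
After op 3 (in_shuffle): [1 2 0 4 5 6 3 7]
After op 4 (in_shuffle): [5 1 6 2 3 0 7 4]
After op 5 (reverse): [4 7 0 3 2 6 1 5]
After op 6 (in_shuffle): [2 4 6 7 1 0 5 3]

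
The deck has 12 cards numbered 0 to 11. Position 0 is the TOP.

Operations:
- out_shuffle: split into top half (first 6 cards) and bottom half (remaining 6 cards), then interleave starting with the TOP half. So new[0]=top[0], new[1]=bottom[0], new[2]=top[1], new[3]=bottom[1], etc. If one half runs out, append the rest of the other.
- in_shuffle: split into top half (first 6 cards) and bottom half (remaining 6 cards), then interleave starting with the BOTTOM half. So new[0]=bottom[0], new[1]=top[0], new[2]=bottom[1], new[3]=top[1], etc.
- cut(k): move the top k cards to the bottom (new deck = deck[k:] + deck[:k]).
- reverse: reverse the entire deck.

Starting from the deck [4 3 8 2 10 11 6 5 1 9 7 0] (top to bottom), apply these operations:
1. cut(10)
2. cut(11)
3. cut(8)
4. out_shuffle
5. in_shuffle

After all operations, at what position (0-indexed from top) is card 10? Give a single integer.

Answer: 10

Derivation:
After op 1 (cut(10)): [7 0 4 3 8 2 10 11 6 5 1 9]
After op 2 (cut(11)): [9 7 0 4 3 8 2 10 11 6 5 1]
After op 3 (cut(8)): [11 6 5 1 9 7 0 4 3 8 2 10]
After op 4 (out_shuffle): [11 0 6 4 5 3 1 8 9 2 7 10]
After op 5 (in_shuffle): [1 11 8 0 9 6 2 4 7 5 10 3]
Card 10 is at position 10.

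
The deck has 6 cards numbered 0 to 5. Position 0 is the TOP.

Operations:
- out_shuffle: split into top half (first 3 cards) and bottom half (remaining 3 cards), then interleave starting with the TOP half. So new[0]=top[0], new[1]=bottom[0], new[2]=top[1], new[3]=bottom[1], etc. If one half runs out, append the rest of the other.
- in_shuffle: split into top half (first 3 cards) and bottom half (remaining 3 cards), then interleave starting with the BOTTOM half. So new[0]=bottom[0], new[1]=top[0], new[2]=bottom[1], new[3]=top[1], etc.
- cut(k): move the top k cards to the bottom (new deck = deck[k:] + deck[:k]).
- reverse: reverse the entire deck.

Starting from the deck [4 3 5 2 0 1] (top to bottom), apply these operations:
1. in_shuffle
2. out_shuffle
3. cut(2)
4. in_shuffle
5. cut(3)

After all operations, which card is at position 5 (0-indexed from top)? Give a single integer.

Answer: 2

Derivation:
After op 1 (in_shuffle): [2 4 0 3 1 5]
After op 2 (out_shuffle): [2 3 4 1 0 5]
After op 3 (cut(2)): [4 1 0 5 2 3]
After op 4 (in_shuffle): [5 4 2 1 3 0]
After op 5 (cut(3)): [1 3 0 5 4 2]
Position 5: card 2.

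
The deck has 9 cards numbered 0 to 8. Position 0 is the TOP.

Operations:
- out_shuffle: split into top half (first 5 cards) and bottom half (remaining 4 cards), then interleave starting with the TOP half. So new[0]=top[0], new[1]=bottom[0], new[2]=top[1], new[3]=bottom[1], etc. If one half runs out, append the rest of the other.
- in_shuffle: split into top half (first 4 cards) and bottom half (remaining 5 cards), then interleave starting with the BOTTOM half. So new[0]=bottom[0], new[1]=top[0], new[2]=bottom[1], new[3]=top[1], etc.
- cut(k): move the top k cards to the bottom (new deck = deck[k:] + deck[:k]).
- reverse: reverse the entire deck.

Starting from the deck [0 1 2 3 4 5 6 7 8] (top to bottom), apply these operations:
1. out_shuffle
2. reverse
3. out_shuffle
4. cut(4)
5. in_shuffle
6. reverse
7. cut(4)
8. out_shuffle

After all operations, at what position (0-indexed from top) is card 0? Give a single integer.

After op 1 (out_shuffle): [0 5 1 6 2 7 3 8 4]
After op 2 (reverse): [4 8 3 7 2 6 1 5 0]
After op 3 (out_shuffle): [4 6 8 1 3 5 7 0 2]
After op 4 (cut(4)): [3 5 7 0 2 4 6 8 1]
After op 5 (in_shuffle): [2 3 4 5 6 7 8 0 1]
After op 6 (reverse): [1 0 8 7 6 5 4 3 2]
After op 7 (cut(4)): [6 5 4 3 2 1 0 8 7]
After op 8 (out_shuffle): [6 1 5 0 4 8 3 7 2]
Card 0 is at position 3.

Answer: 3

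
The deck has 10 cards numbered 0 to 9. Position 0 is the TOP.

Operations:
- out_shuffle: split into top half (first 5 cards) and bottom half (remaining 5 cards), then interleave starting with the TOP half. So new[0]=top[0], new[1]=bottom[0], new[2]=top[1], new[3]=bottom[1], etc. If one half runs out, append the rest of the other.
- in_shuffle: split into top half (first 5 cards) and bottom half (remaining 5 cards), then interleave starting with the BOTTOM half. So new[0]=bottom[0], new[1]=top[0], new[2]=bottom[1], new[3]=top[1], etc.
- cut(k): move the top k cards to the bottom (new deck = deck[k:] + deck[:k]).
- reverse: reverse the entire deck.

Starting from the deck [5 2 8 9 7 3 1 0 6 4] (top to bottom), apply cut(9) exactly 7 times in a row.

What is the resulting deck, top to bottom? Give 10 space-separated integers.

After op 1 (cut(9)): [4 5 2 8 9 7 3 1 0 6]
After op 2 (cut(9)): [6 4 5 2 8 9 7 3 1 0]
After op 3 (cut(9)): [0 6 4 5 2 8 9 7 3 1]
After op 4 (cut(9)): [1 0 6 4 5 2 8 9 7 3]
After op 5 (cut(9)): [3 1 0 6 4 5 2 8 9 7]
After op 6 (cut(9)): [7 3 1 0 6 4 5 2 8 9]
After op 7 (cut(9)): [9 7 3 1 0 6 4 5 2 8]

Answer: 9 7 3 1 0 6 4 5 2 8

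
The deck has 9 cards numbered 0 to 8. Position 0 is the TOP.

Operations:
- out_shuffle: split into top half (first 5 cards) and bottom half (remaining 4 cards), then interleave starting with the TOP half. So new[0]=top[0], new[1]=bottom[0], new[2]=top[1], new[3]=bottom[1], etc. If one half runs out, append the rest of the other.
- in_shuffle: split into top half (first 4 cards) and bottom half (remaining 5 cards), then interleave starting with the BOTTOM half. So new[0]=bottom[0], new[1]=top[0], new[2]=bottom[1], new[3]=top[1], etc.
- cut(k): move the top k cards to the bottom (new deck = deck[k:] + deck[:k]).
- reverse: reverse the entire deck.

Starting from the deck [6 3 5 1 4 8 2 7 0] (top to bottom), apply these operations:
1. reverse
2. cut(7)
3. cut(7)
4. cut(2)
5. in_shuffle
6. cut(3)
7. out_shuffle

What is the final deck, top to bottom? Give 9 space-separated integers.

After op 1 (reverse): [0 7 2 8 4 1 5 3 6]
After op 2 (cut(7)): [3 6 0 7 2 8 4 1 5]
After op 3 (cut(7)): [1 5 3 6 0 7 2 8 4]
After op 4 (cut(2)): [3 6 0 7 2 8 4 1 5]
After op 5 (in_shuffle): [2 3 8 6 4 0 1 7 5]
After op 6 (cut(3)): [6 4 0 1 7 5 2 3 8]
After op 7 (out_shuffle): [6 5 4 2 0 3 1 8 7]

Answer: 6 5 4 2 0 3 1 8 7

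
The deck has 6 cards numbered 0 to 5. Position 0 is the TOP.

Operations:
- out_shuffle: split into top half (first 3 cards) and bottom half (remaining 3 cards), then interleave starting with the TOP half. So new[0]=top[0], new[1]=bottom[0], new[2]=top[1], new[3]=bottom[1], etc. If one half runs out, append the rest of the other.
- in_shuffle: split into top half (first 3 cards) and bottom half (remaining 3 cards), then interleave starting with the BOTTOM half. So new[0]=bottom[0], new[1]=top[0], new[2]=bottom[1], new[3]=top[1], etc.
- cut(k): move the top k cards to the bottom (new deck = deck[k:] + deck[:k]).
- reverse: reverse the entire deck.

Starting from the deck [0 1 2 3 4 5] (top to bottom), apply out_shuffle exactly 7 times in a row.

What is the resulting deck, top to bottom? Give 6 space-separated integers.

Answer: 0 2 4 1 3 5

Derivation:
After op 1 (out_shuffle): [0 3 1 4 2 5]
After op 2 (out_shuffle): [0 4 3 2 1 5]
After op 3 (out_shuffle): [0 2 4 1 3 5]
After op 4 (out_shuffle): [0 1 2 3 4 5]
After op 5 (out_shuffle): [0 3 1 4 2 5]
After op 6 (out_shuffle): [0 4 3 2 1 5]
After op 7 (out_shuffle): [0 2 4 1 3 5]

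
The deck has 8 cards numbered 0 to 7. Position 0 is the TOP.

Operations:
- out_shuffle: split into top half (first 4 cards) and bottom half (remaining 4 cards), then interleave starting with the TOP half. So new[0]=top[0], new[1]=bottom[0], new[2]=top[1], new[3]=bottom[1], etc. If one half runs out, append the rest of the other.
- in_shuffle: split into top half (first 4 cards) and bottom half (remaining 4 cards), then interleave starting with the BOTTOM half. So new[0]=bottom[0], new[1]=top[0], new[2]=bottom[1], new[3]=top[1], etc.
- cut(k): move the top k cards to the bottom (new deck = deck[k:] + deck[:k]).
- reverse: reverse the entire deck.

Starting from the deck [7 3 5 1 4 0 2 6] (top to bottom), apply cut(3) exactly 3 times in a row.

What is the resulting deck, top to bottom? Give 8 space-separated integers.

Answer: 3 5 1 4 0 2 6 7

Derivation:
After op 1 (cut(3)): [1 4 0 2 6 7 3 5]
After op 2 (cut(3)): [2 6 7 3 5 1 4 0]
After op 3 (cut(3)): [3 5 1 4 0 2 6 7]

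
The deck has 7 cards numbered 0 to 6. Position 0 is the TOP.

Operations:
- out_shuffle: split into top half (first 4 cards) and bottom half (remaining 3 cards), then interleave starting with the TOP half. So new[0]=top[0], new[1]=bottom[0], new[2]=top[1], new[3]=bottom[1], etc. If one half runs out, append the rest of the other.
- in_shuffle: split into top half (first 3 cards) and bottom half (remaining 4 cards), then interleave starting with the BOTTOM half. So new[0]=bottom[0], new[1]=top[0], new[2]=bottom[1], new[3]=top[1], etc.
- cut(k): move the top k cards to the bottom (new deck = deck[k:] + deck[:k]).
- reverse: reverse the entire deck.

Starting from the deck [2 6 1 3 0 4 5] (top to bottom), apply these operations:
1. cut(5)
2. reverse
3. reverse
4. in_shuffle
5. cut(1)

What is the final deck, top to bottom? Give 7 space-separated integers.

After op 1 (cut(5)): [4 5 2 6 1 3 0]
After op 2 (reverse): [0 3 1 6 2 5 4]
After op 3 (reverse): [4 5 2 6 1 3 0]
After op 4 (in_shuffle): [6 4 1 5 3 2 0]
After op 5 (cut(1)): [4 1 5 3 2 0 6]

Answer: 4 1 5 3 2 0 6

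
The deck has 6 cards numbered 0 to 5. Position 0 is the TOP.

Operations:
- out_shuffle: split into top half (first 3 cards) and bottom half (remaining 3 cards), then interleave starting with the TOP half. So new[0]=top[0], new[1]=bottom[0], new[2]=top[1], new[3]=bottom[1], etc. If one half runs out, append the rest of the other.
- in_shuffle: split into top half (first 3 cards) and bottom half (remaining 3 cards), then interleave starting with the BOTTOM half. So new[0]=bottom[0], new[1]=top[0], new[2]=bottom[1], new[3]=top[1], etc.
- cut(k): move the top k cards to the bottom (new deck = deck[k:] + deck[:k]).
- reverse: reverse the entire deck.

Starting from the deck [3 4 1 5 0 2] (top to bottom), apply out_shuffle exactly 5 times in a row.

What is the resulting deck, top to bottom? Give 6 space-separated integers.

After op 1 (out_shuffle): [3 5 4 0 1 2]
After op 2 (out_shuffle): [3 0 5 1 4 2]
After op 3 (out_shuffle): [3 1 0 4 5 2]
After op 4 (out_shuffle): [3 4 1 5 0 2]
After op 5 (out_shuffle): [3 5 4 0 1 2]

Answer: 3 5 4 0 1 2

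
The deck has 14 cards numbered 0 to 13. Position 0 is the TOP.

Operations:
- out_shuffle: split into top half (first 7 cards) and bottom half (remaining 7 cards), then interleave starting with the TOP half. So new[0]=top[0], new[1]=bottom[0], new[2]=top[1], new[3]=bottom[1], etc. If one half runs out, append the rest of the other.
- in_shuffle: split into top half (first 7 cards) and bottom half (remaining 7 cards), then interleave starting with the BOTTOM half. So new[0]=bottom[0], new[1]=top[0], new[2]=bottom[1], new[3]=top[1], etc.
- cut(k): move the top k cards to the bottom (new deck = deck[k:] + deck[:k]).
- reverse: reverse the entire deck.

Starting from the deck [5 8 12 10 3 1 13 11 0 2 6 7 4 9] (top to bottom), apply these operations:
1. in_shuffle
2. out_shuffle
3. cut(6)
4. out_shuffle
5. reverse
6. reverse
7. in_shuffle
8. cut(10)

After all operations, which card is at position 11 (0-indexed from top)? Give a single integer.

After op 1 (in_shuffle): [11 5 0 8 2 12 6 10 7 3 4 1 9 13]
After op 2 (out_shuffle): [11 10 5 7 0 3 8 4 2 1 12 9 6 13]
After op 3 (cut(6)): [8 4 2 1 12 9 6 13 11 10 5 7 0 3]
After op 4 (out_shuffle): [8 13 4 11 2 10 1 5 12 7 9 0 6 3]
After op 5 (reverse): [3 6 0 9 7 12 5 1 10 2 11 4 13 8]
After op 6 (reverse): [8 13 4 11 2 10 1 5 12 7 9 0 6 3]
After op 7 (in_shuffle): [5 8 12 13 7 4 9 11 0 2 6 10 3 1]
After op 8 (cut(10)): [6 10 3 1 5 8 12 13 7 4 9 11 0 2]
Position 11: card 11.

Answer: 11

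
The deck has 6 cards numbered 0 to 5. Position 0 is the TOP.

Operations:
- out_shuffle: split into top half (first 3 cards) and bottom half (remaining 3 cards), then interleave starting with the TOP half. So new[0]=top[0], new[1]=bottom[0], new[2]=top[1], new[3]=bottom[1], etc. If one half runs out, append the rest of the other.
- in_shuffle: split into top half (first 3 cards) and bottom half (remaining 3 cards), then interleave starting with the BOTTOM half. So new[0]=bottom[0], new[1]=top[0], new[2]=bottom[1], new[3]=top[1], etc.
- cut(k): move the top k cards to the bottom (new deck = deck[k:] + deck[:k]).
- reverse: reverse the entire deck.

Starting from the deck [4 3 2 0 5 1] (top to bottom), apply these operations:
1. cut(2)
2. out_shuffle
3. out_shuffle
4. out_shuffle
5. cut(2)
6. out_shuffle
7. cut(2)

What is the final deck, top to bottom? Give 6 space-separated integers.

Answer: 0 2 1 5 4 3

Derivation:
After op 1 (cut(2)): [2 0 5 1 4 3]
After op 2 (out_shuffle): [2 1 0 4 5 3]
After op 3 (out_shuffle): [2 4 1 5 0 3]
After op 4 (out_shuffle): [2 5 4 0 1 3]
After op 5 (cut(2)): [4 0 1 3 2 5]
After op 6 (out_shuffle): [4 3 0 2 1 5]
After op 7 (cut(2)): [0 2 1 5 4 3]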